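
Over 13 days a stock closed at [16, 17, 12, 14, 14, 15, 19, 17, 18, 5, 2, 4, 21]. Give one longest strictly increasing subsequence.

12, 14, 15, 17, 18, 21

Patience tails give the LIS length; then backtrack through the dp parents:
16 → extends → [16]
17 → extends → [16, 17]
12 → replaces 16 → [12, 17]
14 → replaces 17 → [12, 14]
14 → already a tail → [12, 14]
15 → extends → [12, 14, 15]
19 → extends → [12, 14, 15, 19]
17 → replaces 19 → [12, 14, 15, 17]
18 → extends → [12, 14, 15, 17, 18]
5 → replaces 12 → [5, 14, 15, 17, 18]
2 → replaces 5 → [2, 14, 15, 17, 18]
4 → replaces 14 → [2, 4, 15, 17, 18]
21 → extends → [2, 4, 15, 17, 18, 21]
Length 6; one witness is 12, 14, 15, 17, 18, 21.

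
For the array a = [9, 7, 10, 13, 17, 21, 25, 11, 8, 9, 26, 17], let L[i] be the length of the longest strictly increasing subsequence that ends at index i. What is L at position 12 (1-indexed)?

4

dp[i] = 1 + max{dp[j] : j<i, a[j]<a[i]} (or 1 if no such j):
i:      1  2  3  4  5  6  7  8  9 10 11 12
a[i]:   9  7 10 13 17 21 25 11  8  9 26 17
dp:     1  1  2  3  4  5  6  3  2  3  7  4
At index 12 the value is 4.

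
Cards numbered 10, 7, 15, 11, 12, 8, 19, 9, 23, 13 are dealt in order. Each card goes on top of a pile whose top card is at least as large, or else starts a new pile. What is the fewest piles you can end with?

Place each on the leftmost legal pile:
10 → new pile 1 (tops now [10])
7 → pile 1 (tops now [7])
15 → new pile 2 (tops now [7, 15])
11 → pile 2 (tops now [7, 11])
12 → new pile 3 (tops now [7, 11, 12])
8 → pile 2 (tops now [7, 8, 12])
19 → new pile 4 (tops now [7, 8, 12, 19])
9 → pile 3 (tops now [7, 8, 9, 19])
23 → new pile 5 (tops now [7, 8, 9, 19, 23])
13 → pile 4 (tops now [7, 8, 9, 13, 23])
Five piles.

5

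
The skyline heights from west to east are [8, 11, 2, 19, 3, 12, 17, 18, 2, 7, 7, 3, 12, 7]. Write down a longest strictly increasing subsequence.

Patience tails give the LIS length; then backtrack through the dp parents:
8 → extends → [8]
11 → extends → [8, 11]
2 → replaces 8 → [2, 11]
19 → extends → [2, 11, 19]
3 → replaces 11 → [2, 3, 19]
12 → replaces 19 → [2, 3, 12]
17 → extends → [2, 3, 12, 17]
18 → extends → [2, 3, 12, 17, 18]
2 → already a tail → [2, 3, 12, 17, 18]
7 → replaces 12 → [2, 3, 7, 17, 18]
7 → already a tail → [2, 3, 7, 17, 18]
3 → already a tail → [2, 3, 7, 17, 18]
12 → replaces 17 → [2, 3, 7, 12, 18]
7 → already a tail → [2, 3, 7, 12, 18]
Length 5; one witness is 8, 11, 12, 17, 18.

8, 11, 12, 17, 18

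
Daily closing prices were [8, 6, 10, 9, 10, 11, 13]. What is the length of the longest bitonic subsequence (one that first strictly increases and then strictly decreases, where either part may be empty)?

5

inc[i] = longest strictly increasing subsequence ending at i; dec[i] = longest strictly decreasing subsequence starting at i:
i:      1  2  3  4  5  6  7
a[i]:   8  6 10  9 10 11 13
inc:    1  1  2  2  3  4  5
dec:    2  1  2  1  1  1  1
Best peak at i=7 (value 13): inc=5, dec=1, length 5+1−1 = 5.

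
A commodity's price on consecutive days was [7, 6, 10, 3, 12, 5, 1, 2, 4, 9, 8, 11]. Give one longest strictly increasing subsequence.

1, 2, 4, 9, 11

Patience tails give the LIS length; then backtrack through the dp parents:
7 → extends → [7]
6 → replaces 7 → [6]
10 → extends → [6, 10]
3 → replaces 6 → [3, 10]
12 → extends → [3, 10, 12]
5 → replaces 10 → [3, 5, 12]
1 → replaces 3 → [1, 5, 12]
2 → replaces 5 → [1, 2, 12]
4 → replaces 12 → [1, 2, 4]
9 → extends → [1, 2, 4, 9]
8 → replaces 9 → [1, 2, 4, 8]
11 → extends → [1, 2, 4, 8, 11]
Length 5; one witness is 1, 2, 4, 9, 11.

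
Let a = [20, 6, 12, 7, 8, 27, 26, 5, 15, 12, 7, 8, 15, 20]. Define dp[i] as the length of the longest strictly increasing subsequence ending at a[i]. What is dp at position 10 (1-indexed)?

4

dp[i] = 1 + max{dp[j] : j<i, a[j]<a[i]} (or 1 if no such j):
i:      1  2  3  4  5  6  7  8  9 10 11 12 13 14
a[i]:  20  6 12  7  8 27 26  5 15 12  7  8 15 20
dp:     1  1  2  2  3  4  4  1  4  4  2  3  5  6
At index 10 the value is 4.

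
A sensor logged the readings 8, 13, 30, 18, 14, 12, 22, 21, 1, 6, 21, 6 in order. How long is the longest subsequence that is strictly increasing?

Track the smallest tail for each achievable length (strict):
8 → extends → [8]
13 → extends → [8, 13]
30 → extends → [8, 13, 30]
18 → replaces 30 → [8, 13, 18]
14 → replaces 18 → [8, 13, 14]
12 → replaces 13 → [8, 12, 14]
22 → extends → [8, 12, 14, 22]
21 → replaces 22 → [8, 12, 14, 21]
1 → replaces 8 → [1, 12, 14, 21]
6 → replaces 12 → [1, 6, 14, 21]
21 → already a tail → [1, 6, 14, 21]
6 → already a tail → [1, 6, 14, 21]
Four tails, so the longest strictly increasing subsequence has length 4 (e.g. 8, 13, 18, 22).

4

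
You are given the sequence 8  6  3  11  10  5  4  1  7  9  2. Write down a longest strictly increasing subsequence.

Patience tails give the LIS length; then backtrack through the dp parents:
8 → extends → [8]
6 → replaces 8 → [6]
3 → replaces 6 → [3]
11 → extends → [3, 11]
10 → replaces 11 → [3, 10]
5 → replaces 10 → [3, 5]
4 → replaces 5 → [3, 4]
1 → replaces 3 → [1, 4]
7 → extends → [1, 4, 7]
9 → extends → [1, 4, 7, 9]
2 → replaces 4 → [1, 2, 7, 9]
Length 4; one witness is 3, 5, 7, 9.

3, 5, 7, 9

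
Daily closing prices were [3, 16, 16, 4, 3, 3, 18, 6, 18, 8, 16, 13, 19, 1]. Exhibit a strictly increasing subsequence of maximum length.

Patience tails give the LIS length; then backtrack through the dp parents:
3 → extends → [3]
16 → extends → [3, 16]
16 → already a tail → [3, 16]
4 → replaces 16 → [3, 4]
3 → already a tail → [3, 4]
3 → already a tail → [3, 4]
18 → extends → [3, 4, 18]
6 → replaces 18 → [3, 4, 6]
18 → extends → [3, 4, 6, 18]
8 → replaces 18 → [3, 4, 6, 8]
16 → extends → [3, 4, 6, 8, 16]
13 → replaces 16 → [3, 4, 6, 8, 13]
19 → extends → [3, 4, 6, 8, 13, 19]
1 → replaces 3 → [1, 4, 6, 8, 13, 19]
Length 6; one witness is 3, 4, 6, 8, 16, 19.

3, 4, 6, 8, 16, 19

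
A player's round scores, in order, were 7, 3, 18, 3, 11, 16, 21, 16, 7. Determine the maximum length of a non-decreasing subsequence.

5

Track the smallest tail for each achievable length (allowing ties):
7 → extends → [7]
3 → replaces 7 → [3]
18 → extends → [3, 18]
3 → replaces 18 → [3, 3]
11 → extends → [3, 3, 11]
16 → extends → [3, 3, 11, 16]
21 → extends → [3, 3, 11, 16, 21]
16 → replaces 21 → [3, 3, 11, 16, 16]
7 → replaces 11 → [3, 3, 7, 16, 16]
Five tails, so the longest non-decreasing subsequence has length 5 (e.g. 3, 3, 11, 16, 21).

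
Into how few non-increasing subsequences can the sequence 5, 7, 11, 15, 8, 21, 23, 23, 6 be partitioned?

6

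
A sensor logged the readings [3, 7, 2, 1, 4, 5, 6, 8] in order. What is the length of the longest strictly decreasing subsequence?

Let dp[i] be the longest strictly decreasing subsequence ending at i:
i:     1 2 3 4 5 6 7 8
a[i]:  3 7 2 1 4 5 6 8
dp:    1 1 2 3 2 2 2 1
Maximum is 3.

3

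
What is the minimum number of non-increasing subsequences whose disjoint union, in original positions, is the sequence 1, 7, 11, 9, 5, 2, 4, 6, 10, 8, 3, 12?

Place each on the leftmost legal pile:
1 → new pile 1 (tops now [1])
7 → new pile 2 (tops now [1, 7])
11 → new pile 3 (tops now [1, 7, 11])
9 → pile 3 (tops now [1, 7, 9])
5 → pile 2 (tops now [1, 5, 9])
2 → pile 2 (tops now [1, 2, 9])
4 → pile 3 (tops now [1, 2, 4])
6 → new pile 4 (tops now [1, 2, 4, 6])
10 → new pile 5 (tops now [1, 2, 4, 6, 10])
8 → pile 5 (tops now [1, 2, 4, 6, 8])
3 → pile 3 (tops now [1, 2, 3, 6, 8])
12 → new pile 6 (tops now [1, 2, 3, 6, 8, 12])
Six piles.

6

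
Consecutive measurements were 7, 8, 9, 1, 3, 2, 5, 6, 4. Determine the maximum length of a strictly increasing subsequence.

4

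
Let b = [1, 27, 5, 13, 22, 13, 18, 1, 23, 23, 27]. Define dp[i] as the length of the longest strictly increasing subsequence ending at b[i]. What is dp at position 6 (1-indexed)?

dp[i] = 1 + max{dp[j] : j<i, b[j]<b[i]} (or 1 if no such j):
i:      1  2  3  4  5  6  7  8  9 10 11
b[i]:   1 27  5 13 22 13 18  1 23 23 27
dp:     1  2  2  3  4  3  4  1  5  5  6
At index 6 the value is 3.

3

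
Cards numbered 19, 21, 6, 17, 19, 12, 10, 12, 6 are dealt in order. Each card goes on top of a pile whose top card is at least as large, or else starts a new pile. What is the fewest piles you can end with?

3

Place each on the leftmost legal pile:
19 → new pile 1 (tops now [19])
21 → new pile 2 (tops now [19, 21])
6 → pile 1 (tops now [6, 21])
17 → pile 2 (tops now [6, 17])
19 → new pile 3 (tops now [6, 17, 19])
12 → pile 2 (tops now [6, 12, 19])
10 → pile 2 (tops now [6, 10, 19])
12 → pile 3 (tops now [6, 10, 12])
6 → pile 1 (tops now [6, 10, 12])
Three piles.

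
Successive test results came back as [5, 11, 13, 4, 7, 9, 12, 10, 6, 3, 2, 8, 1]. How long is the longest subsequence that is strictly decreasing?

7

Let dp[i] be the longest strictly decreasing subsequence ending at i:
i:      1  2  3  4  5  6  7  8  9 10 11 12 13
a[i]:   5 11 13  4  7  9 12 10  6  3  2  8  1
dp:     1  1  1  2  2  2  2  3  4  5  6  4  7
Maximum is 7.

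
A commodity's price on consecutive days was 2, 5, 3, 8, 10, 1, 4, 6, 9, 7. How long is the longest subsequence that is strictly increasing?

5

Track the smallest tail for each achievable length (strict):
2 → extends → [2]
5 → extends → [2, 5]
3 → replaces 5 → [2, 3]
8 → extends → [2, 3, 8]
10 → extends → [2, 3, 8, 10]
1 → replaces 2 → [1, 3, 8, 10]
4 → replaces 8 → [1, 3, 4, 10]
6 → replaces 10 → [1, 3, 4, 6]
9 → extends → [1, 3, 4, 6, 9]
7 → replaces 9 → [1, 3, 4, 6, 7]
Five tails, so the longest strictly increasing subsequence has length 5 (e.g. 2, 3, 4, 6, 9).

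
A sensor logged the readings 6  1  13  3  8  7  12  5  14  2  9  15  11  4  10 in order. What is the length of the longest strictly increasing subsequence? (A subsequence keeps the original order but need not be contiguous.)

6

Track the smallest tail for each achievable length (strict):
6 → extends → [6]
1 → replaces 6 → [1]
13 → extends → [1, 13]
3 → replaces 13 → [1, 3]
8 → extends → [1, 3, 8]
7 → replaces 8 → [1, 3, 7]
12 → extends → [1, 3, 7, 12]
5 → replaces 7 → [1, 3, 5, 12]
14 → extends → [1, 3, 5, 12, 14]
2 → replaces 3 → [1, 2, 5, 12, 14]
9 → replaces 12 → [1, 2, 5, 9, 14]
15 → extends → [1, 2, 5, 9, 14, 15]
11 → replaces 14 → [1, 2, 5, 9, 11, 15]
4 → replaces 5 → [1, 2, 4, 9, 11, 15]
10 → replaces 11 → [1, 2, 4, 9, 10, 15]
Six tails, so the longest strictly increasing subsequence has length 6 (e.g. 1, 3, 8, 12, 14, 15).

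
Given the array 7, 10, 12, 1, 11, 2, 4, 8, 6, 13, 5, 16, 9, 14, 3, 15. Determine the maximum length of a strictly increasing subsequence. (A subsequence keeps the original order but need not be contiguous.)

Track the smallest tail for each achievable length (strict):
7 → extends → [7]
10 → extends → [7, 10]
12 → extends → [7, 10, 12]
1 → replaces 7 → [1, 10, 12]
11 → replaces 12 → [1, 10, 11]
2 → replaces 10 → [1, 2, 11]
4 → replaces 11 → [1, 2, 4]
8 → extends → [1, 2, 4, 8]
6 → replaces 8 → [1, 2, 4, 6]
13 → extends → [1, 2, 4, 6, 13]
5 → replaces 6 → [1, 2, 4, 5, 13]
16 → extends → [1, 2, 4, 5, 13, 16]
9 → replaces 13 → [1, 2, 4, 5, 9, 16]
14 → replaces 16 → [1, 2, 4, 5, 9, 14]
3 → replaces 4 → [1, 2, 3, 5, 9, 14]
15 → extends → [1, 2, 3, 5, 9, 14, 15]
Seven tails, so the longest strictly increasing subsequence has length 7 (e.g. 1, 2, 4, 8, 13, 14, 15).

7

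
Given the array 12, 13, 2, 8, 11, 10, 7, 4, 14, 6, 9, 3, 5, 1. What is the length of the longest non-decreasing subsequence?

4

Let dp[i] be the length of the longest such subsequence ending at index i:
i:      1  2  3  4  5  6  7  8  9 10 11 12 13 14
a[i]:  12 13  2  8 11 10  7  4 14  6  9  3  5  1
dp:     1  2  1  2  3  3  2  2  4  3  4  2  3  1
Maximum dp value is 4.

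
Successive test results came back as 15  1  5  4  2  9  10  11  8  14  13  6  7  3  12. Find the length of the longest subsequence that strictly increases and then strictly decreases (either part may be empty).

inc[i] = longest strictly increasing subsequence ending at i; dec[i] = longest strictly decreasing subsequence starting at i:
i:      1  2  3  4  5  6  7  8  9 10 11 12 13 14 15
a[i]:  15  1  5  4  2  9 10 11  8 14 13  6  7  3 12
inc:    1  1  2  2  2  3  4  5  3  6  6  3  4  3  6
dec:    5  1  3  2  1  4  4  4  3  4  3  2  2  1  1
Best peak at i=10 (value 14): inc=6, dec=4, length 6+4−1 = 9.

9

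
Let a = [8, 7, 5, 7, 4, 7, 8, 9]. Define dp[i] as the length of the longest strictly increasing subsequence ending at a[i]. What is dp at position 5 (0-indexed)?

2

dp[i] = 1 + max{dp[j] : j<i, a[j]<a[i]} (or 1 if no such j):
i:     0 1 2 3 4 5 6 7
a[i]:  8 7 5 7 4 7 8 9
dp:    1 1 1 2 1 2 3 4
At index 5 the value is 2.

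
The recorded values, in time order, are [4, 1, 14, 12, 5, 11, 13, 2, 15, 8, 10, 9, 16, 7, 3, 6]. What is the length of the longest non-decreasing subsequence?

6

Track the smallest tail for each achievable length (allowing ties):
4 → extends → [4]
1 → replaces 4 → [1]
14 → extends → [1, 14]
12 → replaces 14 → [1, 12]
5 → replaces 12 → [1, 5]
11 → extends → [1, 5, 11]
13 → extends → [1, 5, 11, 13]
2 → replaces 5 → [1, 2, 11, 13]
15 → extends → [1, 2, 11, 13, 15]
8 → replaces 11 → [1, 2, 8, 13, 15]
10 → replaces 13 → [1, 2, 8, 10, 15]
9 → replaces 10 → [1, 2, 8, 9, 15]
16 → extends → [1, 2, 8, 9, 15, 16]
7 → replaces 8 → [1, 2, 7, 9, 15, 16]
3 → replaces 7 → [1, 2, 3, 9, 15, 16]
6 → replaces 9 → [1, 2, 3, 6, 15, 16]
Six tails, so the longest non-decreasing subsequence has length 6 (e.g. 4, 5, 11, 13, 15, 16).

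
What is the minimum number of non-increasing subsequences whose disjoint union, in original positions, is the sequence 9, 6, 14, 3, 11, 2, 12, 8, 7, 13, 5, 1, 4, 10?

Place each on the leftmost legal pile:
9 → new pile 1 (tops now [9])
6 → pile 1 (tops now [6])
14 → new pile 2 (tops now [6, 14])
3 → pile 1 (tops now [3, 14])
11 → pile 2 (tops now [3, 11])
2 → pile 1 (tops now [2, 11])
12 → new pile 3 (tops now [2, 11, 12])
8 → pile 2 (tops now [2, 8, 12])
7 → pile 2 (tops now [2, 7, 12])
13 → new pile 4 (tops now [2, 7, 12, 13])
5 → pile 2 (tops now [2, 5, 12, 13])
1 → pile 1 (tops now [1, 5, 12, 13])
4 → pile 2 (tops now [1, 4, 12, 13])
10 → pile 3 (tops now [1, 4, 10, 13])
Four piles.

4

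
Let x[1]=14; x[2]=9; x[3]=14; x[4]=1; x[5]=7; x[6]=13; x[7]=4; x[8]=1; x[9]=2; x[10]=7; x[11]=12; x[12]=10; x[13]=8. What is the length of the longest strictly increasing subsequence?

4

Track the smallest tail for each achievable length (strict):
14 → extends → [14]
9 → replaces 14 → [9]
14 → extends → [9, 14]
1 → replaces 9 → [1, 14]
7 → replaces 14 → [1, 7]
13 → extends → [1, 7, 13]
4 → replaces 7 → [1, 4, 13]
1 → already a tail → [1, 4, 13]
2 → replaces 4 → [1, 2, 13]
7 → replaces 13 → [1, 2, 7]
12 → extends → [1, 2, 7, 12]
10 → replaces 12 → [1, 2, 7, 10]
8 → replaces 10 → [1, 2, 7, 8]
Four tails, so the longest strictly increasing subsequence has length 4 (e.g. 1, 4, 7, 12).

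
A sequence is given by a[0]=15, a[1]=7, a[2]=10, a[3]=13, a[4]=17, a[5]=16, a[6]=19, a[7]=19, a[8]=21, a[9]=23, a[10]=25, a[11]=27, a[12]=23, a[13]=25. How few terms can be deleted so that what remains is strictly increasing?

5

Fewest deletions = n − (longest strictly increasing subsequence).
i:      0  1  2  3  4  5  6  7  8  9 10 11 12 13
a[i]:  15  7 10 13 17 16 19 19 21 23 25 27 23 25
dp:     1  1  2  3  4  4  5  5  6  7  8  9  7  8
max dp = 9, so deletions = 14 − 9 = 5.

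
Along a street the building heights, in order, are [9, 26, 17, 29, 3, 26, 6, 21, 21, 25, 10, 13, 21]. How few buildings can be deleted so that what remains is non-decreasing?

Fewest deletions = n − (longest non-decreasing subsequence).
i:      1  2  3  4  5  6  7  8  9 10 11 12 13
a[i]:   9 26 17 29  3 26  6 21 21 25 10 13 21
dp:     1  2  2  3  1  3  2  3  4  5  3  4  5
max dp = 5, so deletions = 13 − 5 = 8.

8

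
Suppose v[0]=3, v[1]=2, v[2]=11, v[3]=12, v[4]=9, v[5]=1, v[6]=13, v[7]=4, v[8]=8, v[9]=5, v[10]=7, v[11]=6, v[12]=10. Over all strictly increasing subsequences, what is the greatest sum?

Let S[i] be the best sum of a strictly increasing subsequence ending at i:
i:      0  1  2  3  4  5  6  7  8  9 10 11 12
v[i]:   3  2 11 12  9  1 13  4  8  5  7  6 10
S:      3  2 14 26 12  1 39  7 15 12 19 18 29
Maximum is 39 (e.g. 3 + 11 + 12 + 13).

39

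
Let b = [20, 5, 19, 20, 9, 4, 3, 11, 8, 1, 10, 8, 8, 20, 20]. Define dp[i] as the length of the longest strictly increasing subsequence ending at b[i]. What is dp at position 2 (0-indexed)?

2

dp[i] = 1 + max{dp[j] : j<i, b[j]<b[i]} (or 1 if no such j):
i:      0  1  2  3  4  5  6  7  8  9 10 11 12 13 14
b[i]:  20  5 19 20  9  4  3 11  8  1 10  8  8 20 20
dp:     1  1  2  3  2  1  1  3  2  1  3  2  2  4  4
At index 2 the value is 2.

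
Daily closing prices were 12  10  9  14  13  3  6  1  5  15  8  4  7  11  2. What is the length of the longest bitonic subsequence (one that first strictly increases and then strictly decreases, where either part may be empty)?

inc[i] = longest strictly increasing subsequence ending at i; dec[i] = longest strictly decreasing subsequence starting at i:
i:      1  2  3  4  5  6  7  8  9 10 11 12 13 14 15
a[i]:  12 10  9 14 13  3  6  1  5 15  8  4  7 11  2
inc:    1  1  1  2  2  1  2  1  2  3  3  2  3  4  2
dec:    7  6  5  6  5  2  4  1  3  4  3  2  2  2  1
Best peak at i=1 (value 12): inc=1, dec=7, length 1+7−1 = 7.

7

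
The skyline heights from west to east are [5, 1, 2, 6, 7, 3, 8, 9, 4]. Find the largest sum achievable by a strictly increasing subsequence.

35

Let S[i] be the best sum of a strictly increasing subsequence ending at i:
i:      1  2  3  4  5  6  7  8  9
a[i]:   5  1  2  6  7  3  8  9  4
S:      5  1  3 11 18  6 26 35 10
Maximum is 35 (e.g. 5 + 6 + 7 + 8 + 9).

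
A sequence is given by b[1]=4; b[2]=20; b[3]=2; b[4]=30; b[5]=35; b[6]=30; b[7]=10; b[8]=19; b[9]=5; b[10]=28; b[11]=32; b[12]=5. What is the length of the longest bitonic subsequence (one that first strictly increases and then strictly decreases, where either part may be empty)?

7

inc[i] = longest strictly increasing subsequence ending at i; dec[i] = longest strictly decreasing subsequence starting at i:
i:      1  2  3  4  5  6  7  8  9 10 11 12
b[i]:   4 20  2 30 35 30 10 19  5 28 32  5
inc:    1  2  1  3  4  3  2  3  2  4  5  2
dec:    2  3  1  3  4  3  2  2  1  2  2  1
Best peak at i=5 (value 35): inc=4, dec=4, length 4+4−1 = 7.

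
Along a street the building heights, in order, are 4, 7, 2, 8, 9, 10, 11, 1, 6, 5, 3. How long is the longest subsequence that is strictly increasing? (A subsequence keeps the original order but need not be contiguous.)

Let dp[i] be the length of the longest such subsequence ending at index i:
i:      1  2  3  4  5  6  7  8  9 10 11
a[i]:   4  7  2  8  9 10 11  1  6  5  3
dp:     1  2  1  3  4  5  6  1  2  2  2
Maximum dp value is 6.

6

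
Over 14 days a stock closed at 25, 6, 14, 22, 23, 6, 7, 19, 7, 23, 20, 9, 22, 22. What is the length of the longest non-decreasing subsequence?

Let dp[i] be the length of the longest such subsequence ending at index i:
i:      1  2  3  4  5  6  7  8  9 10 11 12 13 14
a[i]:  25  6 14 22 23  6  7 19  7 23 20  9 22 22
dp:     1  1  2  3  4  2  3  4  4  5  5  5  6  7
Maximum dp value is 7.

7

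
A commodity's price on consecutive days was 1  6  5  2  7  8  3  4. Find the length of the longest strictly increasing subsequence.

4

Let dp[i] be the length of the longest such subsequence ending at index i:
i:     1 2 3 4 5 6 7 8
a[i]:  1 6 5 2 7 8 3 4
dp:    1 2 2 2 3 4 3 4
Maximum dp value is 4.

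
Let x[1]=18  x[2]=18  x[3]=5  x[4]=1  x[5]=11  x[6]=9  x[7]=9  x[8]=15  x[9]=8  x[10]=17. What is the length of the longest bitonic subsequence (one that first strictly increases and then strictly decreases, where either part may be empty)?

inc[i] = longest strictly increasing subsequence ending at i; dec[i] = longest strictly decreasing subsequence starting at i:
i:      1  2  3  4  5  6  7  8  9 10
x[i]:  18 18  5  1 11  9  9 15  8 17
inc:    1  1  1  1  2  2  2  3  2  4
dec:    4  4  2  1  3  2  2  2  1  1
Best peak at i=1 (value 18): inc=1, dec=4, length 1+4−1 = 4.

4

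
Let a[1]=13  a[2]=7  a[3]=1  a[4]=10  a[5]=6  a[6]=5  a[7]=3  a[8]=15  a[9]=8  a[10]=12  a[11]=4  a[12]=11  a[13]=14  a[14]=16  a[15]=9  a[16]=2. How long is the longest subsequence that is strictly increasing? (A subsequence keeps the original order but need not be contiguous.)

Track the smallest tail for each achievable length (strict):
13 → extends → [13]
7 → replaces 13 → [7]
1 → replaces 7 → [1]
10 → extends → [1, 10]
6 → replaces 10 → [1, 6]
5 → replaces 6 → [1, 5]
3 → replaces 5 → [1, 3]
15 → extends → [1, 3, 15]
8 → replaces 15 → [1, 3, 8]
12 → extends → [1, 3, 8, 12]
4 → replaces 8 → [1, 3, 4, 12]
11 → replaces 12 → [1, 3, 4, 11]
14 → extends → [1, 3, 4, 11, 14]
16 → extends → [1, 3, 4, 11, 14, 16]
9 → replaces 11 → [1, 3, 4, 9, 14, 16]
2 → replaces 3 → [1, 2, 4, 9, 14, 16]
Six tails, so the longest strictly increasing subsequence has length 6 (e.g. 1, 6, 8, 12, 14, 16).

6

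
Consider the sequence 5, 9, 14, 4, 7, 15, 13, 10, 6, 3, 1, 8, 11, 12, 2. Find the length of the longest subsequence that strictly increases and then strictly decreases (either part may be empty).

inc[i] = longest strictly increasing subsequence ending at i; dec[i] = longest strictly decreasing subsequence starting at i:
i:      1  2  3  4  5  6  7  8  9 10 11 12 13 14 15
a[i]:   5  9 14  4  7 15 13 10  6  3  1  8 11 12  2
inc:    1  2  3  1  2  4  3  3  2  1  1  3  4  5  2
dec:    4  5  6  3  4  6  5  4  3  2  1  2  2  2  1
Best peak at i=6 (value 15): inc=4, dec=6, length 4+6−1 = 9.

9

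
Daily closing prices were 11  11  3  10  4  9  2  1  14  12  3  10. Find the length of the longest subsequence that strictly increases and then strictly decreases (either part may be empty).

6

inc[i] = longest strictly increasing subsequence ending at i; dec[i] = longest strictly decreasing subsequence starting at i:
i:      1  2  3  4  5  6  7  8  9 10 11 12
a[i]:  11 11  3 10  4  9  2  1 14 12  3 10
inc:    1  1  1  2  2  3  1  1  4  4  2  4
dec:    5  5  3  4  3  3  2  1  3  2  1  1
Best peak at i=9 (value 14): inc=4, dec=3, length 4+3−1 = 6.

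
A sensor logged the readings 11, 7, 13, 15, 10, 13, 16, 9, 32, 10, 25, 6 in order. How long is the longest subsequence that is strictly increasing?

Track the smallest tail for each achievable length (strict):
11 → extends → [11]
7 → replaces 11 → [7]
13 → extends → [7, 13]
15 → extends → [7, 13, 15]
10 → replaces 13 → [7, 10, 15]
13 → replaces 15 → [7, 10, 13]
16 → extends → [7, 10, 13, 16]
9 → replaces 10 → [7, 9, 13, 16]
32 → extends → [7, 9, 13, 16, 32]
10 → replaces 13 → [7, 9, 10, 16, 32]
25 → replaces 32 → [7, 9, 10, 16, 25]
6 → replaces 7 → [6, 9, 10, 16, 25]
Five tails, so the longest strictly increasing subsequence has length 5 (e.g. 11, 13, 15, 16, 32).

5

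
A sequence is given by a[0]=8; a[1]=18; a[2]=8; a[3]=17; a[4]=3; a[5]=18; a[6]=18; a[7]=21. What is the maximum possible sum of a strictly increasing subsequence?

Let S[i] be the best sum of a strictly increasing subsequence ending at i:
i:      0  1  2  3  4  5  6  7
a[i]:   8 18  8 17  3 18 18 21
S:      8 26  8 25  3 43 43 64
Maximum is 64 (e.g. 8 + 17 + 18 + 21).

64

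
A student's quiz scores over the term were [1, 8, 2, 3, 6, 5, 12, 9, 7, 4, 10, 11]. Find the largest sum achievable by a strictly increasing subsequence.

42

Let S[i] be the best sum of a strictly increasing subsequence ending at i:
i:      1  2  3  4  5  6  7  8  9 10 11 12
a[i]:   1  8  2  3  6  5 12  9  7  4 10 11
S:      1  9  3  6 12 11 24 21 19 10 31 42
Maximum is 42 (e.g. 1 + 2 + 3 + 6 + 9 + 10 + 11).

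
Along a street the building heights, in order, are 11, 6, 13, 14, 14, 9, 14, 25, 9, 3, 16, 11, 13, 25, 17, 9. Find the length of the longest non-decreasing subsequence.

7

Track the smallest tail for each achievable length (allowing ties):
11 → extends → [11]
6 → replaces 11 → [6]
13 → extends → [6, 13]
14 → extends → [6, 13, 14]
14 → extends → [6, 13, 14, 14]
9 → replaces 13 → [6, 9, 14, 14]
14 → extends → [6, 9, 14, 14, 14]
25 → extends → [6, 9, 14, 14, 14, 25]
9 → replaces 14 → [6, 9, 9, 14, 14, 25]
3 → replaces 6 → [3, 9, 9, 14, 14, 25]
16 → replaces 25 → [3, 9, 9, 14, 14, 16]
11 → replaces 14 → [3, 9, 9, 11, 14, 16]
13 → replaces 14 → [3, 9, 9, 11, 13, 16]
25 → extends → [3, 9, 9, 11, 13, 16, 25]
17 → replaces 25 → [3, 9, 9, 11, 13, 16, 17]
9 → replaces 11 → [3, 9, 9, 9, 13, 16, 17]
Seven tails, so the longest non-decreasing subsequence has length 7 (e.g. 11, 13, 14, 14, 14, 25, 25).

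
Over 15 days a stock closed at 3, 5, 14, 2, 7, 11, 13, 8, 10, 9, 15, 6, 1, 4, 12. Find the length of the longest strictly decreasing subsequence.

6

Let dp[i] be the longest strictly decreasing subsequence ending at i:
i:      1  2  3  4  5  6  7  8  9 10 11 12 13 14 15
a[i]:   3  5 14  2  7 11 13  8 10  9 15  6  1  4 12
dp:     1  1  1  2  2  2  2  3  3  4  1  5  6  6  3
Maximum is 6.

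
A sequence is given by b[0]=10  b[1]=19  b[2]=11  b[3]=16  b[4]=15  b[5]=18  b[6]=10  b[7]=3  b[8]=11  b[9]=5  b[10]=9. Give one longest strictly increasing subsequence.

Patience tails give the LIS length; then backtrack through the dp parents:
10 → extends → [10]
19 → extends → [10, 19]
11 → replaces 19 → [10, 11]
16 → extends → [10, 11, 16]
15 → replaces 16 → [10, 11, 15]
18 → extends → [10, 11, 15, 18]
10 → already a tail → [10, 11, 15, 18]
3 → replaces 10 → [3, 11, 15, 18]
11 → already a tail → [3, 11, 15, 18]
5 → replaces 11 → [3, 5, 15, 18]
9 → replaces 15 → [3, 5, 9, 18]
Length 4; one witness is 10, 11, 16, 18.

10, 11, 16, 18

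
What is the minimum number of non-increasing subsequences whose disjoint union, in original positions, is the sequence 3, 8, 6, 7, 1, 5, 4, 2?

3

The minimum number of non-increasing subsequences covering a sequence equals the length of its longest strictly increasing subsequence.
LIS length is 3 (e.g. 3, 6, 7), so 3 piles are needed.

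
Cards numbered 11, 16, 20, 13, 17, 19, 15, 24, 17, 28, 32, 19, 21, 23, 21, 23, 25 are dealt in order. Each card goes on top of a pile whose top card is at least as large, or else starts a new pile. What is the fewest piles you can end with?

Place each on the leftmost legal pile:
11 → new pile 1 (tops now [11])
16 → new pile 2 (tops now [11, 16])
20 → new pile 3 (tops now [11, 16, 20])
13 → pile 2 (tops now [11, 13, 20])
17 → pile 3 (tops now [11, 13, 17])
19 → new pile 4 (tops now [11, 13, 17, 19])
15 → pile 3 (tops now [11, 13, 15, 19])
24 → new pile 5 (tops now [11, 13, 15, 19, 24])
17 → pile 4 (tops now [11, 13, 15, 17, 24])
28 → new pile 6 (tops now [11, 13, 15, 17, 24, 28])
32 → new pile 7 (tops now [11, 13, 15, 17, 24, 28, 32])
19 → pile 5 (tops now [11, 13, 15, 17, 19, 28, 32])
21 → pile 6 (tops now [11, 13, 15, 17, 19, 21, 32])
23 → pile 7 (tops now [11, 13, 15, 17, 19, 21, 23])
21 → pile 6 (tops now [11, 13, 15, 17, 19, 21, 23])
23 → pile 7 (tops now [11, 13, 15, 17, 19, 21, 23])
25 → new pile 8 (tops now [11, 13, 15, 17, 19, 21, 23, 25])
Eight piles.

8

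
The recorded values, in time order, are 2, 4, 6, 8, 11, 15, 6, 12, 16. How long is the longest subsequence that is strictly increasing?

7

Track the smallest tail for each achievable length (strict):
2 → extends → [2]
4 → extends → [2, 4]
6 → extends → [2, 4, 6]
8 → extends → [2, 4, 6, 8]
11 → extends → [2, 4, 6, 8, 11]
15 → extends → [2, 4, 6, 8, 11, 15]
6 → already a tail → [2, 4, 6, 8, 11, 15]
12 → replaces 15 → [2, 4, 6, 8, 11, 12]
16 → extends → [2, 4, 6, 8, 11, 12, 16]
Seven tails, so the longest strictly increasing subsequence has length 7 (e.g. 2, 4, 6, 8, 11, 15, 16).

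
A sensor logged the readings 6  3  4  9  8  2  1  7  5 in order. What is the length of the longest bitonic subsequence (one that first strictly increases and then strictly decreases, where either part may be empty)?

inc[i] = longest strictly increasing subsequence ending at i; dec[i] = longest strictly decreasing subsequence starting at i:
i:     1 2 3 4 5 6 7 8 9
a[i]:  6 3 4 9 8 2 1 7 5
inc:   1 1 2 3 3 1 1 3 3
dec:   4 3 3 4 3 2 1 2 1
Best peak at i=4 (value 9): inc=3, dec=4, length 3+4−1 = 6.

6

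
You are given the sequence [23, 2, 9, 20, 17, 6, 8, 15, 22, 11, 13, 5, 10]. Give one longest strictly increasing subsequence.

2, 6, 8, 15, 22

Patience tails give the LIS length; then backtrack through the dp parents:
23 → extends → [23]
2 → replaces 23 → [2]
9 → extends → [2, 9]
20 → extends → [2, 9, 20]
17 → replaces 20 → [2, 9, 17]
6 → replaces 9 → [2, 6, 17]
8 → replaces 17 → [2, 6, 8]
15 → extends → [2, 6, 8, 15]
22 → extends → [2, 6, 8, 15, 22]
11 → replaces 15 → [2, 6, 8, 11, 22]
13 → replaces 22 → [2, 6, 8, 11, 13]
5 → replaces 6 → [2, 5, 8, 11, 13]
10 → replaces 11 → [2, 5, 8, 10, 13]
Length 5; one witness is 2, 6, 8, 15, 22.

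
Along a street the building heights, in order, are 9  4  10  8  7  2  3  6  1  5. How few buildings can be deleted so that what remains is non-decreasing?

7

Fewest deletions = n − (longest non-decreasing subsequence).
Patience tails:
9 → extends → [9]
4 → replaces 9 → [4]
10 → extends → [4, 10]
8 → replaces 10 → [4, 8]
7 → replaces 8 → [4, 7]
2 → replaces 4 → [2, 7]
3 → replaces 7 → [2, 3]
6 → extends → [2, 3, 6]
1 → replaces 2 → [1, 3, 6]
5 → replaces 6 → [1, 3, 5]
Longest non-decreasing subsequence has length 3, so deletions = 10 − 3 = 7.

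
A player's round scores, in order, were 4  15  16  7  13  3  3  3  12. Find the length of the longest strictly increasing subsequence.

Track the smallest tail for each achievable length (strict):
4 → extends → [4]
15 → extends → [4, 15]
16 → extends → [4, 15, 16]
7 → replaces 15 → [4, 7, 16]
13 → replaces 16 → [4, 7, 13]
3 → replaces 4 → [3, 7, 13]
3 → already a tail → [3, 7, 13]
3 → already a tail → [3, 7, 13]
12 → replaces 13 → [3, 7, 12]
Three tails, so the longest strictly increasing subsequence has length 3 (e.g. 4, 15, 16).

3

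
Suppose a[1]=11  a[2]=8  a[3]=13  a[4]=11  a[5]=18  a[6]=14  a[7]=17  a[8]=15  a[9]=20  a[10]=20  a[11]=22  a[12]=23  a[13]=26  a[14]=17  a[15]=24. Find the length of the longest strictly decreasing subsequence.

Let dp[i] be the longest strictly decreasing subsequence ending at i:
i:      1  2  3  4  5  6  7  8  9 10 11 12 13 14 15
a[i]:  11  8 13 11 18 14 17 15 20 20 22 23 26 17 24
dp:     1  2  1  2  1  2  2  3  1  1  1  1  1  2  2
Maximum is 3.

3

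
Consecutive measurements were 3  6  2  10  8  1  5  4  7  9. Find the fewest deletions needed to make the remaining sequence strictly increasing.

Fewest deletions = n − (longest strictly increasing subsequence).
Patience tails:
3 → extends → [3]
6 → extends → [3, 6]
2 → replaces 3 → [2, 6]
10 → extends → [2, 6, 10]
8 → replaces 10 → [2, 6, 8]
1 → replaces 2 → [1, 6, 8]
5 → replaces 6 → [1, 5, 8]
4 → replaces 5 → [1, 4, 8]
7 → replaces 8 → [1, 4, 7]
9 → extends → [1, 4, 7, 9]
Longest strictly increasing subsequence has length 4, so deletions = 10 − 4 = 6.

6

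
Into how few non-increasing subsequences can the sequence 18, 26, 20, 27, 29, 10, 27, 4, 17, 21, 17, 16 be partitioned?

4

The minimum number of non-increasing subsequences covering a sequence equals the length of its longest strictly increasing subsequence.
LIS length is 4 (e.g. 18, 26, 27, 29), so 4 piles are needed.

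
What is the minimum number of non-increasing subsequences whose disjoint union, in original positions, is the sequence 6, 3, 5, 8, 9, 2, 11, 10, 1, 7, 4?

5

Place each on the leftmost legal pile:
6 → new pile 1 (tops now [6])
3 → pile 1 (tops now [3])
5 → new pile 2 (tops now [3, 5])
8 → new pile 3 (tops now [3, 5, 8])
9 → new pile 4 (tops now [3, 5, 8, 9])
2 → pile 1 (tops now [2, 5, 8, 9])
11 → new pile 5 (tops now [2, 5, 8, 9, 11])
10 → pile 5 (tops now [2, 5, 8, 9, 10])
1 → pile 1 (tops now [1, 5, 8, 9, 10])
7 → pile 3 (tops now [1, 5, 7, 9, 10])
4 → pile 2 (tops now [1, 4, 7, 9, 10])
Five piles.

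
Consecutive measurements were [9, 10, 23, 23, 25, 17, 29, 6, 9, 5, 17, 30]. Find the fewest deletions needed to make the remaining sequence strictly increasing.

Fewest deletions = n − (longest strictly increasing subsequence).
Patience tails:
9 → extends → [9]
10 → extends → [9, 10]
23 → extends → [9, 10, 23]
23 → already a tail → [9, 10, 23]
25 → extends → [9, 10, 23, 25]
17 → replaces 23 → [9, 10, 17, 25]
29 → extends → [9, 10, 17, 25, 29]
6 → replaces 9 → [6, 10, 17, 25, 29]
9 → replaces 10 → [6, 9, 17, 25, 29]
5 → replaces 6 → [5, 9, 17, 25, 29]
17 → already a tail → [5, 9, 17, 25, 29]
30 → extends → [5, 9, 17, 25, 29, 30]
Longest strictly increasing subsequence has length 6, so deletions = 12 − 6 = 6.

6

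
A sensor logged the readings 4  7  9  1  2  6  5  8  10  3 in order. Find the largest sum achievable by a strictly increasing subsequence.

Let S[i] be the best sum of a strictly increasing subsequence ending at i:
i:      1  2  3  4  5  6  7  8  9 10
a[i]:   4  7  9  1  2  6  5  8 10  3
S:      4 11 20  1  3 10  9 19 30  6
Maximum is 30 (e.g. 4 + 7 + 9 + 10).

30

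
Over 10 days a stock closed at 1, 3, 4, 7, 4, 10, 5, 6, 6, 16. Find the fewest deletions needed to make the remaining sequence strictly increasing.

Fewest deletions = n − (longest strictly increasing subsequence).
i:      1  2  3  4  5  6  7  8  9 10
a[i]:   1  3  4  7  4 10  5  6  6 16
dp:     1  2  3  4  3  5  4  5  5  6
max dp = 6, so deletions = 10 − 6 = 4.

4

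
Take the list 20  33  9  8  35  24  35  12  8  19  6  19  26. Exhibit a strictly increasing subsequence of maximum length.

Patience tails give the LIS length; then backtrack through the dp parents:
20 → extends → [20]
33 → extends → [20, 33]
9 → replaces 20 → [9, 33]
8 → replaces 9 → [8, 33]
35 → extends → [8, 33, 35]
24 → replaces 33 → [8, 24, 35]
35 → already a tail → [8, 24, 35]
12 → replaces 24 → [8, 12, 35]
8 → already a tail → [8, 12, 35]
19 → replaces 35 → [8, 12, 19]
6 → replaces 8 → [6, 12, 19]
19 → already a tail → [6, 12, 19]
26 → extends → [6, 12, 19, 26]
Length 4; one witness is 9, 12, 19, 26.

9, 12, 19, 26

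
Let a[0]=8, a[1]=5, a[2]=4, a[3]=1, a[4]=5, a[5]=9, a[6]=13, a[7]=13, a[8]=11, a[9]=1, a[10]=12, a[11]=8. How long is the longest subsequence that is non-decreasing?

Track the smallest tail for each achievable length (allowing ties):
8 → extends → [8]
5 → replaces 8 → [5]
4 → replaces 5 → [4]
1 → replaces 4 → [1]
5 → extends → [1, 5]
9 → extends → [1, 5, 9]
13 → extends → [1, 5, 9, 13]
13 → extends → [1, 5, 9, 13, 13]
11 → replaces 13 → [1, 5, 9, 11, 13]
1 → replaces 5 → [1, 1, 9, 11, 13]
12 → replaces 13 → [1, 1, 9, 11, 12]
8 → replaces 9 → [1, 1, 8, 11, 12]
Five tails, so the longest non-decreasing subsequence has length 5 (e.g. 5, 5, 9, 13, 13).

5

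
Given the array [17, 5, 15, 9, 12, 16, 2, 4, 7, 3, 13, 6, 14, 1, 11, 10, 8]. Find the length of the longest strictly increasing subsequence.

Track the smallest tail for each achievable length (strict):
17 → extends → [17]
5 → replaces 17 → [5]
15 → extends → [5, 15]
9 → replaces 15 → [5, 9]
12 → extends → [5, 9, 12]
16 → extends → [5, 9, 12, 16]
2 → replaces 5 → [2, 9, 12, 16]
4 → replaces 9 → [2, 4, 12, 16]
7 → replaces 12 → [2, 4, 7, 16]
3 → replaces 4 → [2, 3, 7, 16]
13 → replaces 16 → [2, 3, 7, 13]
6 → replaces 7 → [2, 3, 6, 13]
14 → extends → [2, 3, 6, 13, 14]
1 → replaces 2 → [1, 3, 6, 13, 14]
11 → replaces 13 → [1, 3, 6, 11, 14]
10 → replaces 11 → [1, 3, 6, 10, 14]
8 → replaces 10 → [1, 3, 6, 8, 14]
Five tails, so the longest strictly increasing subsequence has length 5 (e.g. 5, 9, 12, 13, 14).

5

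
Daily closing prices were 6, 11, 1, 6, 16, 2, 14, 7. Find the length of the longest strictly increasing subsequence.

3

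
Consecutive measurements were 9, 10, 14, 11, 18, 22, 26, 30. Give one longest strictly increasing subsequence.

9, 10, 14, 18, 22, 26, 30

Patience tails give the LIS length; then backtrack through the dp parents:
9 → extends → [9]
10 → extends → [9, 10]
14 → extends → [9, 10, 14]
11 → replaces 14 → [9, 10, 11]
18 → extends → [9, 10, 11, 18]
22 → extends → [9, 10, 11, 18, 22]
26 → extends → [9, 10, 11, 18, 22, 26]
30 → extends → [9, 10, 11, 18, 22, 26, 30]
Length 7; one witness is 9, 10, 14, 18, 22, 26, 30.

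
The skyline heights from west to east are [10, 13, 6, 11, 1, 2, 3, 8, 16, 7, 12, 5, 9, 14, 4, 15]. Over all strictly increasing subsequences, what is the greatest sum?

62

Let S[i] be the best sum of a strictly increasing subsequence ending at i:
i:      1  2  3  4  5  6  7  8  9 10 11 12 13 14 15 16
a[i]:  10 13  6 11  1  2  3  8 16  7 12  5  9 14  4 15
S:     10 23  6 21  1  3  6 14 39 13 33 11 23 47 10 62
Maximum is 62 (e.g. 10 + 11 + 12 + 14 + 15).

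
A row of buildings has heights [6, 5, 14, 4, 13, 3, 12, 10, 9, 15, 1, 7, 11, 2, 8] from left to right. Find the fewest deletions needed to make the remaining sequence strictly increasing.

Fewest deletions = n − (longest strictly increasing subsequence).
i:      1  2  3  4  5  6  7  8  9 10 11 12 13 14 15
a[i]:   6  5 14  4 13  3 12 10  9 15  1  7 11  2  8
dp:     1  1  2  1  2  1  2  2  2  3  1  2  3  2  3
max dp = 3, so deletions = 15 − 3 = 12.

12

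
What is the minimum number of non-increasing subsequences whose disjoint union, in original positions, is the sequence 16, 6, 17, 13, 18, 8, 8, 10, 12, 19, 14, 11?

5

Place each on the leftmost legal pile:
16 → new pile 1 (tops now [16])
6 → pile 1 (tops now [6])
17 → new pile 2 (tops now [6, 17])
13 → pile 2 (tops now [6, 13])
18 → new pile 3 (tops now [6, 13, 18])
8 → pile 2 (tops now [6, 8, 18])
8 → pile 2 (tops now [6, 8, 18])
10 → pile 3 (tops now [6, 8, 10])
12 → new pile 4 (tops now [6, 8, 10, 12])
19 → new pile 5 (tops now [6, 8, 10, 12, 19])
14 → pile 5 (tops now [6, 8, 10, 12, 14])
11 → pile 4 (tops now [6, 8, 10, 11, 14])
Five piles.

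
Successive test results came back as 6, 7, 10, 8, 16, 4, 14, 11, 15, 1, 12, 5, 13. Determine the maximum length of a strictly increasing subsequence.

Track the smallest tail for each achievable length (strict):
6 → extends → [6]
7 → extends → [6, 7]
10 → extends → [6, 7, 10]
8 → replaces 10 → [6, 7, 8]
16 → extends → [6, 7, 8, 16]
4 → replaces 6 → [4, 7, 8, 16]
14 → replaces 16 → [4, 7, 8, 14]
11 → replaces 14 → [4, 7, 8, 11]
15 → extends → [4, 7, 8, 11, 15]
1 → replaces 4 → [1, 7, 8, 11, 15]
12 → replaces 15 → [1, 7, 8, 11, 12]
5 → replaces 7 → [1, 5, 8, 11, 12]
13 → extends → [1, 5, 8, 11, 12, 13]
Six tails, so the longest strictly increasing subsequence has length 6 (e.g. 6, 7, 10, 11, 12, 13).

6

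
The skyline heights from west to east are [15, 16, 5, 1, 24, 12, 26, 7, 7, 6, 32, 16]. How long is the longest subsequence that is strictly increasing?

Let dp[i] be the length of the longest such subsequence ending at index i:
i:      1  2  3  4  5  6  7  8  9 10 11 12
a[i]:  15 16  5  1 24 12 26  7  7  6 32 16
dp:     1  2  1  1  3  2  4  2  2  2  5  3
Maximum dp value is 5.

5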